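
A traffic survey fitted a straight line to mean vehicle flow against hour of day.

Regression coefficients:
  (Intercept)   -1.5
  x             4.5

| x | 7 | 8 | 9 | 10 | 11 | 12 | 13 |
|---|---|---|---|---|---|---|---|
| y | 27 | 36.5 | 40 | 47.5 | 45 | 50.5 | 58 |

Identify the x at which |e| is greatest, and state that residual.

x = 10, e = 4

x=7: ŷ = -1.5 + 4.5·7 = 30; e = 27 − 30 = -3
x=8: ŷ = -1.5 + 4.5·8 = 34.5; e = 36.5 − 34.5 = 2
x=9: ŷ = -1.5 + 4.5·9 = 39; e = 40 − 39 = 1
x=10: ŷ = -1.5 + 4.5·10 = 43.5; e = 47.5 − 43.5 = 4
x=11: ŷ = -1.5 + 4.5·11 = 48; e = 45 − 48 = -3
x=12: ŷ = -1.5 + 4.5·12 = 52.5; e = 50.5 − 52.5 = -2
x=13: ŷ = -1.5 + 4.5·13 = 57; e = 58 − 57 = 1
Largest |e| is 4 at x = 10, residual 4.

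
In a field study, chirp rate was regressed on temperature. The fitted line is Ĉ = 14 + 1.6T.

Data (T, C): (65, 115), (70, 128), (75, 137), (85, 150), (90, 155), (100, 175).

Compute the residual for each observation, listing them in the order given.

-3, 2, 3, 0, -3, 1

T=65: Ĉ = 14 + 1.6·65 = 118; e = 115 − 118 = -3
T=70: Ĉ = 14 + 1.6·70 = 126; e = 128 − 126 = 2
T=75: Ĉ = 14 + 1.6·75 = 134; e = 137 − 134 = 3
T=85: Ĉ = 14 + 1.6·85 = 150; e = 150 − 150 = 0
T=90: Ĉ = 14 + 1.6·90 = 158; e = 155 − 158 = -3
T=100: Ĉ = 14 + 1.6·100 = 174; e = 175 − 174 = 1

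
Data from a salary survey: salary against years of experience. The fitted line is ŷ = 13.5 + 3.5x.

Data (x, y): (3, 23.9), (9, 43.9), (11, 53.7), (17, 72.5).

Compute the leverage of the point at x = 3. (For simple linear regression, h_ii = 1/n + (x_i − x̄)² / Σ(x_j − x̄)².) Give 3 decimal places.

h = 0.740

x̄ = (3 + 9 + 11 + 17)/4 = 10
Σ(x − x̄)² = 49 + 1 + 1 + 49 = 100
h = 1/4 + (-7)²/100 = 0.25 + 0.49 = 0.740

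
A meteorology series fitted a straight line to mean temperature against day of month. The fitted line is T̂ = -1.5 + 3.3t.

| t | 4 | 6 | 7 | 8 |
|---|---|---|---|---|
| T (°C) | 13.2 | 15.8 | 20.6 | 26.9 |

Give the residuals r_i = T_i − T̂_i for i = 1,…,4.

1.5, -2.5, -1, 2

t=4: T̂ = -1.5 + 3.3·4 = 11.7; r = 13.2 − 11.7 = 1.5
t=6: T̂ = -1.5 + 3.3·6 = 18.3; r = 15.8 − 18.3 = -2.5
t=7: T̂ = -1.5 + 3.3·7 = 21.6; r = 20.6 − 21.6 = -1
t=8: T̂ = -1.5 + 3.3·8 = 24.9; r = 26.9 − 24.9 = 2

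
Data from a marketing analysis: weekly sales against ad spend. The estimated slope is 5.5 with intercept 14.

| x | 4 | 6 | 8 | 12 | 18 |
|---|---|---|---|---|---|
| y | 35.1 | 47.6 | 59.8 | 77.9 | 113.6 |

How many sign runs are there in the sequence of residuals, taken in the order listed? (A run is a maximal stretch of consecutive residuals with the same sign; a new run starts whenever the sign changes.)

4 runs

x=4: ŷ = 14 + 5.5·4 = 36; e = 35.1 − 36 = -0.9
x=6: ŷ = 14 + 5.5·6 = 47; e = 47.6 − 47 = 0.6
x=8: ŷ = 14 + 5.5·8 = 58; e = 59.8 − 58 = 1.8
x=12: ŷ = 14 + 5.5·12 = 80; e = 77.9 − 80 = -2.1
x=18: ŷ = 14 + 5.5·18 = 113; e = 113.6 − 113 = 0.6
Signs: − + + − +
Runs: −×1, +×2, −×1, +×1 → 4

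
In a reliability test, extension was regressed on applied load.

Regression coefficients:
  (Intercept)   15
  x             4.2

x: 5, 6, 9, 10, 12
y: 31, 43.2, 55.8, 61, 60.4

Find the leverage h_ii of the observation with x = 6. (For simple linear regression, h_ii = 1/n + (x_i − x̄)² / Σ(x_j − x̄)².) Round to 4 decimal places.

x̄ = (5 + 6 + 9 + 10 + 12)/5 = 8.4
Σ(x − x̄)² = 11.56 + 5.76 + 0.36 + 2.56 + 12.96 = 33.2
h = 1/5 + (-2.4)²/33.2 = 0.2 + 0.173494 = 0.3735

h = 0.3735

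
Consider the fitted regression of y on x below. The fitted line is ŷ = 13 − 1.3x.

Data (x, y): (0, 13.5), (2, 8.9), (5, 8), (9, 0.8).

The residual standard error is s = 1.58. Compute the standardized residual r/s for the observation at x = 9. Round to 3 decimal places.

-0.316

ŷ = 13 − 1.3·9 = 1.3
r = 0.8 − 1.3 = -0.5
r/s = -0.5 / 1.58 = -0.316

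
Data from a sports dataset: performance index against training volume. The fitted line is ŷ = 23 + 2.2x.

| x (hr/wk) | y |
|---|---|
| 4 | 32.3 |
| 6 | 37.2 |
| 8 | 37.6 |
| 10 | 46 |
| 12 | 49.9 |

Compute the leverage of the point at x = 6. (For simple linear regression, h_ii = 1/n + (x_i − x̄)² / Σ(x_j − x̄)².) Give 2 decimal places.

h = 0.30

x̄ = (4 + 6 + 8 + 10 + 12)/5 = 8
Σ(x − x̄)² = 16 + 4 + 0 + 4 + 16 = 40
h = 1/5 + (-2)²/40 = 0.2 + 0.1 = 0.30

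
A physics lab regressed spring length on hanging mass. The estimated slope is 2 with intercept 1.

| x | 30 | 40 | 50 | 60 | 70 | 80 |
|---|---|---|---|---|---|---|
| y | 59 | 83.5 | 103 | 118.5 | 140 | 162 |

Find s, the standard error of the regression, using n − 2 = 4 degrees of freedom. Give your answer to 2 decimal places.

x=30: ŷ = 1 + 2·30 = 61; r = 59 − 61 = -2
x=40: ŷ = 1 + 2·40 = 81; r = 83.5 − 81 = 2.5
x=50: ŷ = 1 + 2·50 = 101; r = 103 − 101 = 2
x=60: ŷ = 1 + 2·60 = 121; r = 118.5 − 121 = -2.5
x=70: ŷ = 1 + 2·70 = 141; r = 140 − 141 = -1
x=80: ŷ = 1 + 2·80 = 161; r = 162 − 161 = 1
SSE = 4 + 6.25 + 4 + 6.25 + 1 + 1 = 22.5
s = √(22.5/4) = √5.625 ≈ 2.37

s = 2.37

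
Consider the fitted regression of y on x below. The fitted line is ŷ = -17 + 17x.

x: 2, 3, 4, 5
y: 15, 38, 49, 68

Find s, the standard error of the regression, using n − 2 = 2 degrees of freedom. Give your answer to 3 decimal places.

s = 3.464

x=2: ŷ = -17 + 17·2 = 17; e = 15 − 17 = -2
x=3: ŷ = -17 + 17·3 = 34; e = 38 − 34 = 4
x=4: ŷ = -17 + 17·4 = 51; e = 49 − 51 = -2
x=5: ŷ = -17 + 17·5 = 68; e = 68 − 68 = 0
SSE = 4 + 16 + 4 + 0 = 24
s = √(24/2) = √12 ≈ 3.464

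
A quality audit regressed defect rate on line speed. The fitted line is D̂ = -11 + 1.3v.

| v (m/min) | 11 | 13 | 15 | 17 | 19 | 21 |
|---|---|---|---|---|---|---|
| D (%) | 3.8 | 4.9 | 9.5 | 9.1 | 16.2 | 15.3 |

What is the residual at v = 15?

r = 1

D̂ = -11 + 1.3·15 = 8.5
r = 9.5 − 8.5 = 1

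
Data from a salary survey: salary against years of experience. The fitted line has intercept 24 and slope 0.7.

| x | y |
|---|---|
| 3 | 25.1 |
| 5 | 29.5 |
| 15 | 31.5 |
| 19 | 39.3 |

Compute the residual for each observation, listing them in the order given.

-1, 2, -3, 2

x=3: ŷ = 24 + 0.7·3 = 26.1; e = 25.1 − 26.1 = -1
x=5: ŷ = 24 + 0.7·5 = 27.5; e = 29.5 − 27.5 = 2
x=15: ŷ = 24 + 0.7·15 = 34.5; e = 31.5 − 34.5 = -3
x=19: ŷ = 24 + 0.7·19 = 37.3; e = 39.3 − 37.3 = 2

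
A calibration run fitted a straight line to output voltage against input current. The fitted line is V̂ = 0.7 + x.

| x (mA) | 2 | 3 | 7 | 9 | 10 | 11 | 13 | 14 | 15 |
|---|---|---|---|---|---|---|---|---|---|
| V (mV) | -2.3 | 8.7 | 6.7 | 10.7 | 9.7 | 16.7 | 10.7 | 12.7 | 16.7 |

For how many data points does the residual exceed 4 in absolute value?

3

x=2: V̂ = 0.7 + 2 = 2.7; e = -2.3 − 2.7 = -5
x=3: V̂ = 0.7 + 3 = 3.7; e = 8.7 − 3.7 = 5
x=7: V̂ = 0.7 + 7 = 7.7; e = 6.7 − 7.7 = -1
x=9: V̂ = 0.7 + 9 = 9.7; e = 10.7 − 9.7 = 1
x=10: V̂ = 0.7 + 10 = 10.7; e = 9.7 − 10.7 = -1
x=11: V̂ = 0.7 + 11 = 11.7; e = 16.7 − 11.7 = 5
x=13: V̂ = 0.7 + 13 = 13.7; e = 10.7 − 13.7 = -3
x=14: V̂ = 0.7 + 14 = 14.7; e = 12.7 − 14.7 = -2
x=15: V̂ = 0.7 + 15 = 15.7; e = 16.7 − 15.7 = 1
|e| > 4: x=2 (|e|=5), x=3 (|e|=5), x=11 (|e|=5) → 3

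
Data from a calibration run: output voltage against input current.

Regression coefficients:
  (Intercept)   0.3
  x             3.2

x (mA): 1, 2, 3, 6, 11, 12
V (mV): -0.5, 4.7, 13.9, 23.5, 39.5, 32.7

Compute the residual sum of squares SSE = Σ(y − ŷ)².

SSE = 104

x=1: ŷ = 0.3 + 3.2·1 = 3.5; r = -0.5 − 3.5 = -4
x=2: ŷ = 0.3 + 3.2·2 = 6.7; r = 4.7 − 6.7 = -2
x=3: ŷ = 0.3 + 3.2·3 = 9.9; r = 13.9 − 9.9 = 4
x=6: ŷ = 0.3 + 3.2·6 = 19.5; r = 23.5 − 19.5 = 4
x=11: ŷ = 0.3 + 3.2·11 = 35.5; r = 39.5 − 35.5 = 4
x=12: ŷ = 0.3 + 3.2·12 = 38.7; r = 32.7 − 38.7 = -6
SSE = 16 + 4 + 16 + 16 + 16 + 36 = 104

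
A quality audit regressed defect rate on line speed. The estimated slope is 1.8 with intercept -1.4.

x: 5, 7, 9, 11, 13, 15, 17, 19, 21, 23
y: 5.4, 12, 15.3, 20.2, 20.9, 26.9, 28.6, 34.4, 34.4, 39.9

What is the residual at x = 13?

r = -1.1

ŷ = -1.4 + 1.8·13 = 22
r = 20.9 − 22 = -1.1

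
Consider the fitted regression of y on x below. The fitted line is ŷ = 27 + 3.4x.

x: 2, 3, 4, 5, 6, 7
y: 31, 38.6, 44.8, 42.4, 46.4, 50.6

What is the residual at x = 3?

r = 1.4

ŷ = 27 + 3.4·3 = 37.2
r = 38.6 − 37.2 = 1.4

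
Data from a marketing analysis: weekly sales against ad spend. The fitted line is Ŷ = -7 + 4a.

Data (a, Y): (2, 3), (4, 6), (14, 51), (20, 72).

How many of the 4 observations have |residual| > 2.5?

1

a=2: Ŷ = -7 + 4·2 = 1; r = 3 − 1 = 2
a=4: Ŷ = -7 + 4·4 = 9; r = 6 − 9 = -3
a=14: Ŷ = -7 + 4·14 = 49; r = 51 − 49 = 2
a=20: Ŷ = -7 + 4·20 = 73; r = 72 − 73 = -1
|r| > 2.5: a=4 (|r|=3) → 1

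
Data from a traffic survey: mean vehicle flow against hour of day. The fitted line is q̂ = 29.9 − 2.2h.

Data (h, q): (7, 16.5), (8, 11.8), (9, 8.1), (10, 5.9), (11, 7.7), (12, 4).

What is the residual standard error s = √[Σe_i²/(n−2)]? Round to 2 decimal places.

s = 2.03

h=7: q̂ = 29.9 − 2.2·7 = 14.5; e = 16.5 − 14.5 = 2
h=8: q̂ = 29.9 − 2.2·8 = 12.3; e = 11.8 − 12.3 = -0.5
h=9: q̂ = 29.9 − 2.2·9 = 10.1; e = 8.1 − 10.1 = -2
h=10: q̂ = 29.9 − 2.2·10 = 7.9; e = 5.9 − 7.9 = -2
h=11: q̂ = 29.9 − 2.2·11 = 5.7; e = 7.7 − 5.7 = 2
h=12: q̂ = 29.9 − 2.2·12 = 3.5; e = 4 − 3.5 = 0.5
SSE = 4 + 0.25 + 4 + 4 + 4 + 0.25 = 16.5
s = √(16.5/4) = √4.125 ≈ 2.03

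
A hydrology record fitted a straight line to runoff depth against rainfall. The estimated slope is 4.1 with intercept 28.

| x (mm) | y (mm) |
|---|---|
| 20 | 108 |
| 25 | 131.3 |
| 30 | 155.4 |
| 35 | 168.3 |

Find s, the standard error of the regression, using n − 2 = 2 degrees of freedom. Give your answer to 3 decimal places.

x=20: ŷ = 28 + 4.1·20 = 110; e = 108 − 110 = -2
x=25: ŷ = 28 + 4.1·25 = 130.5; e = 131.3 − 130.5 = 0.8
x=30: ŷ = 28 + 4.1·30 = 151; e = 155.4 − 151 = 4.4
x=35: ŷ = 28 + 4.1·35 = 171.5; e = 168.3 − 171.5 = -3.2
SSE = 4 + 0.64 + 19.36 + 10.24 = 34.24
s = √(34.24/2) = √17.12 ≈ 4.138

s = 4.138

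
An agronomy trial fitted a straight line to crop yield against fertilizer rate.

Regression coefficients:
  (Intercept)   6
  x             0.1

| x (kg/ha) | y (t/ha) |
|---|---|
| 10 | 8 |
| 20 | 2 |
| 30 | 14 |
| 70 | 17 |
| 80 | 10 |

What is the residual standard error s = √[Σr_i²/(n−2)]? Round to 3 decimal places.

x=10: ŷ = 6 + 0.1·10 = 7; r = 8 − 7 = 1
x=20: ŷ = 6 + 0.1·20 = 8; r = 2 − 8 = -6
x=30: ŷ = 6 + 0.1·30 = 9; r = 14 − 9 = 5
x=70: ŷ = 6 + 0.1·70 = 13; r = 17 − 13 = 4
x=80: ŷ = 6 + 0.1·80 = 14; r = 10 − 14 = -4
SSE = 1 + 36 + 25 + 16 + 16 = 94
s = √(94/3) = √31.3333 ≈ 5.598

s = 5.598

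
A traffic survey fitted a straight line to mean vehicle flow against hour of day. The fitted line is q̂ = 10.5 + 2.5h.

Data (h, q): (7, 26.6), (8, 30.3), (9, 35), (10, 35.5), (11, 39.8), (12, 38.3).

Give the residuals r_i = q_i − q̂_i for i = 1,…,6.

-1.4, -0.2, 2, 0, 1.8, -2.2

h=7: q̂ = 10.5 + 2.5·7 = 28; r = 26.6 − 28 = -1.4
h=8: q̂ = 10.5 + 2.5·8 = 30.5; r = 30.3 − 30.5 = -0.2
h=9: q̂ = 10.5 + 2.5·9 = 33; r = 35 − 33 = 2
h=10: q̂ = 10.5 + 2.5·10 = 35.5; r = 35.5 − 35.5 = 0
h=11: q̂ = 10.5 + 2.5·11 = 38; r = 39.8 − 38 = 1.8
h=12: q̂ = 10.5 + 2.5·12 = 40.5; r = 38.3 − 40.5 = -2.2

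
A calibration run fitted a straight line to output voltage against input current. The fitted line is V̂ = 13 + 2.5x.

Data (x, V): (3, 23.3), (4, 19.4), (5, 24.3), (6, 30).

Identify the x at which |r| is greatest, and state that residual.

x=3: V̂ = 13 + 2.5·3 = 20.5; r = 23.3 − 20.5 = 2.8
x=4: V̂ = 13 + 2.5·4 = 23; r = 19.4 − 23 = -3.6
x=5: V̂ = 13 + 2.5·5 = 25.5; r = 24.3 − 25.5 = -1.2
x=6: V̂ = 13 + 2.5·6 = 28; r = 30 − 28 = 2
Largest |r| is 3.6 at x = 4, residual -3.6.

x = 4, r = -3.6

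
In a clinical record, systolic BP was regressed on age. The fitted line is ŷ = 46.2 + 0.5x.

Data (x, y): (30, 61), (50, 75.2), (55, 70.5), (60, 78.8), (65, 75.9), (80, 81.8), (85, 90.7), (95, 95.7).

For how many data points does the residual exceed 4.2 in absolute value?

1

x=30: ŷ = 46.2 + 0.5·30 = 61.2; e = 61 − 61.2 = -0.2
x=50: ŷ = 46.2 + 0.5·50 = 71.2; e = 75.2 − 71.2 = 4
x=55: ŷ = 46.2 + 0.5·55 = 73.7; e = 70.5 − 73.7 = -3.2
x=60: ŷ = 46.2 + 0.5·60 = 76.2; e = 78.8 − 76.2 = 2.6
x=65: ŷ = 46.2 + 0.5·65 = 78.7; e = 75.9 − 78.7 = -2.8
x=80: ŷ = 46.2 + 0.5·80 = 86.2; e = 81.8 − 86.2 = -4.4
x=85: ŷ = 46.2 + 0.5·85 = 88.7; e = 90.7 − 88.7 = 2
x=95: ŷ = 46.2 + 0.5·95 = 93.7; e = 95.7 − 93.7 = 2
|e| > 4.2: x=80 (|e|=4.4) → 1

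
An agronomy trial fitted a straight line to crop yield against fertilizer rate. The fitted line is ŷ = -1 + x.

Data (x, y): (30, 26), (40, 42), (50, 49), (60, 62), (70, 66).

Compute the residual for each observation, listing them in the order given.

-3, 3, 0, 3, -3

x=30: ŷ = -1 + 30 = 29; e = 26 − 29 = -3
x=40: ŷ = -1 + 40 = 39; e = 42 − 39 = 3
x=50: ŷ = -1 + 50 = 49; e = 49 − 49 = 0
x=60: ŷ = -1 + 60 = 59; e = 62 − 59 = 3
x=70: ŷ = -1 + 70 = 69; e = 66 − 69 = -3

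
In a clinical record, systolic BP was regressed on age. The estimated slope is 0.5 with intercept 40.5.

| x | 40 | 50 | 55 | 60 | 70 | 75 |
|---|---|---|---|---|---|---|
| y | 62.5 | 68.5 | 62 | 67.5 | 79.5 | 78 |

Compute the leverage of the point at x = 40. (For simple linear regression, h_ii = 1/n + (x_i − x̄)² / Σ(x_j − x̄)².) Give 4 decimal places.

x̄ = (40 + 50 + 55 + 60 + 70 + 75)/6 = 58.3333
Σ(x − x̄)² = 336.111 + 69.4444 + 11.1111 + 2.77778 + 136.111 + 277.778 = 833.333
h = 1/6 + (-18.3333)²/833.333 = 0.166667 + 0.403333 = 0.5700

h = 0.5700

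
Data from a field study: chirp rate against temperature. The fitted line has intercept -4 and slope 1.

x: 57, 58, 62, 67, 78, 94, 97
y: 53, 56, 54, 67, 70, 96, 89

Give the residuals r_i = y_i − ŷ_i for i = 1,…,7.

x=57: ŷ = -4 + 57 = 53; r = 53 − 53 = 0
x=58: ŷ = -4 + 58 = 54; r = 56 − 54 = 2
x=62: ŷ = -4 + 62 = 58; r = 54 − 58 = -4
x=67: ŷ = -4 + 67 = 63; r = 67 − 63 = 4
x=78: ŷ = -4 + 78 = 74; r = 70 − 74 = -4
x=94: ŷ = -4 + 94 = 90; r = 96 − 90 = 6
x=97: ŷ = -4 + 97 = 93; r = 89 − 93 = -4

0, 2, -4, 4, -4, 6, -4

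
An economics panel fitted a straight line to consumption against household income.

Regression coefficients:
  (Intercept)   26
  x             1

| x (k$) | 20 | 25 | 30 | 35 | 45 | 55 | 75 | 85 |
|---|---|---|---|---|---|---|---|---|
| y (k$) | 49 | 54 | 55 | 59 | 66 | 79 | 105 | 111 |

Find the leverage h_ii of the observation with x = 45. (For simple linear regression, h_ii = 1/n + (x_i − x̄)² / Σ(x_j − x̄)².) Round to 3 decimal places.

h = 0.125

x̄ = (20 + 25 + 30 + 35 + 45 + 55 + 75 + 85)/8 = 46.25
Σ(x − x̄)² = 689.062 + 451.562 + 264.062 + 126.562 + 1.5625 + 76.5625 + 826.562 + 1501.56 = 3937.5
h = 1/8 + (-1.25)²/3937.5 = 0.125 + 0.000396825 = 0.125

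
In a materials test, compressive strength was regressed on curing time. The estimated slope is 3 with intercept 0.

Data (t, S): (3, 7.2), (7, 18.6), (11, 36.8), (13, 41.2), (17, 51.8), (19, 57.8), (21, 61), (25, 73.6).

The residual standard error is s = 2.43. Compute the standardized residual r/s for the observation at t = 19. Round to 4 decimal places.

ŷ = 3·19 = 57
r = 57.8 − 57 = 0.8
r/s = 0.8 / 2.43 = 0.3292

0.3292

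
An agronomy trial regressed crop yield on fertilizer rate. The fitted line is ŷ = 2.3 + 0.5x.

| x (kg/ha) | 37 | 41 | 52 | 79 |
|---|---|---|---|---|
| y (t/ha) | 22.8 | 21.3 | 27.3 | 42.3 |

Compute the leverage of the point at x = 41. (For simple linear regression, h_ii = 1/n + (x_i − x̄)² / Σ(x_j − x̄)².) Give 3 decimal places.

h = 0.368

x̄ = (37 + 41 + 52 + 79)/4 = 52.25
Σ(x − x̄)² = 232.562 + 126.562 + 0.0625 + 715.562 = 1074.75
h = 1/4 + (-11.25)²/1074.75 = 0.25 + 0.11776 = 0.368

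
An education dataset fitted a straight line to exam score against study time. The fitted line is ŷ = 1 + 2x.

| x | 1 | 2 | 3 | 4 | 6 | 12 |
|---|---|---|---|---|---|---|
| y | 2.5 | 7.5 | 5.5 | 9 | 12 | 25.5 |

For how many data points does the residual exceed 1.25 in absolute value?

x=1: ŷ = 1 + 2·1 = 3; e = 2.5 − 3 = -0.5
x=2: ŷ = 1 + 2·2 = 5; e = 7.5 − 5 = 2.5
x=3: ŷ = 1 + 2·3 = 7; e = 5.5 − 7 = -1.5
x=4: ŷ = 1 + 2·4 = 9; e = 9 − 9 = 0
x=6: ŷ = 1 + 2·6 = 13; e = 12 − 13 = -1
x=12: ŷ = 1 + 2·12 = 25; e = 25.5 − 25 = 0.5
|e| > 1.25: x=2 (|e|=2.5), x=3 (|e|=1.5) → 2

2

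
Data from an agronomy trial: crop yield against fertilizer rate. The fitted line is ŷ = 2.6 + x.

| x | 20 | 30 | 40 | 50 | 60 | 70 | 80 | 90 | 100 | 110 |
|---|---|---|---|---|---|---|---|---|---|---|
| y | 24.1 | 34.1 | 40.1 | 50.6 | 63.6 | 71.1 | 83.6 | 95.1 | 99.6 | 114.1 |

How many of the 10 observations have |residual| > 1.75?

4

x=20: ŷ = 2.6 + 20 = 22.6; e = 24.1 − 22.6 = 1.5
x=30: ŷ = 2.6 + 30 = 32.6; e = 34.1 − 32.6 = 1.5
x=40: ŷ = 2.6 + 40 = 42.6; e = 40.1 − 42.6 = -2.5
x=50: ŷ = 2.6 + 50 = 52.6; e = 50.6 − 52.6 = -2
x=60: ŷ = 2.6 + 60 = 62.6; e = 63.6 − 62.6 = 1
x=70: ŷ = 2.6 + 70 = 72.6; e = 71.1 − 72.6 = -1.5
x=80: ŷ = 2.6 + 80 = 82.6; e = 83.6 − 82.6 = 1
x=90: ŷ = 2.6 + 90 = 92.6; e = 95.1 − 92.6 = 2.5
x=100: ŷ = 2.6 + 100 = 102.6; e = 99.6 − 102.6 = -3
x=110: ŷ = 2.6 + 110 = 112.6; e = 114.1 − 112.6 = 1.5
|e| > 1.75: x=40 (|e|=2.5), x=50 (|e|=2), x=90 (|e|=2.5), x=100 (|e|=3) → 4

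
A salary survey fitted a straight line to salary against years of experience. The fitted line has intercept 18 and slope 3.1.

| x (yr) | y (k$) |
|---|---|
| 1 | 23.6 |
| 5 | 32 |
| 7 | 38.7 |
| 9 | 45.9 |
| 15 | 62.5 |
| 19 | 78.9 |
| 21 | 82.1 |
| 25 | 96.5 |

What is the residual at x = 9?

ŷ = 18 + 3.1·9 = 45.9
r = 45.9 − 45.9 = 0

r = 0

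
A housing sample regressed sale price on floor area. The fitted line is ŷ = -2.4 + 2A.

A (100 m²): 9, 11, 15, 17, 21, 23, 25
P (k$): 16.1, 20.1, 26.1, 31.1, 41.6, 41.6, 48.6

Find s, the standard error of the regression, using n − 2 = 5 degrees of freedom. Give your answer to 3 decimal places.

A=9: ŷ = -2.4 + 2·9 = 15.6; r = 16.1 − 15.6 = 0.5
A=11: ŷ = -2.4 + 2·11 = 19.6; r = 20.1 − 19.6 = 0.5
A=15: ŷ = -2.4 + 2·15 = 27.6; r = 26.1 − 27.6 = -1.5
A=17: ŷ = -2.4 + 2·17 = 31.6; r = 31.1 − 31.6 = -0.5
A=21: ŷ = -2.4 + 2·21 = 39.6; r = 41.6 − 39.6 = 2
A=23: ŷ = -2.4 + 2·23 = 43.6; r = 41.6 − 43.6 = -2
A=25: ŷ = -2.4 + 2·25 = 47.6; r = 48.6 − 47.6 = 1
SSE = 0.25 + 0.25 + 2.25 + 0.25 + 4 + 4 + 1 = 12
s = √(12/5) = √2.4 ≈ 1.549

s = 1.549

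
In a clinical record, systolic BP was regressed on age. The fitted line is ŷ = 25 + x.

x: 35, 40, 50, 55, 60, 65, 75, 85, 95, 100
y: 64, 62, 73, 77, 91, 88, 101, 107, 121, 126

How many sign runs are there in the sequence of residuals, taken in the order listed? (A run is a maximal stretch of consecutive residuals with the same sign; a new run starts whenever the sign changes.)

x=35: ŷ = 25 + 35 = 60; e = 64 − 60 = 4
x=40: ŷ = 25 + 40 = 65; e = 62 − 65 = -3
x=50: ŷ = 25 + 50 = 75; e = 73 − 75 = -2
x=55: ŷ = 25 + 55 = 80; e = 77 − 80 = -3
x=60: ŷ = 25 + 60 = 85; e = 91 − 85 = 6
x=65: ŷ = 25 + 65 = 90; e = 88 − 90 = -2
x=75: ŷ = 25 + 75 = 100; e = 101 − 100 = 1
x=85: ŷ = 25 + 85 = 110; e = 107 − 110 = -3
x=95: ŷ = 25 + 95 = 120; e = 121 − 120 = 1
x=100: ŷ = 25 + 100 = 125; e = 126 − 125 = 1
Signs: + − − − + − + − + +
Runs: +×1, −×3, +×1, −×1, +×1, −×1, +×2 → 7

7 runs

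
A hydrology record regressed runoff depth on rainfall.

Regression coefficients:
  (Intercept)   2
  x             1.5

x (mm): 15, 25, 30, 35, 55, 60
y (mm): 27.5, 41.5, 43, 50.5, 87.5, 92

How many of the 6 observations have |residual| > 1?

x=15: ŷ = 2 + 1.5·15 = 24.5; e = 27.5 − 24.5 = 3
x=25: ŷ = 2 + 1.5·25 = 39.5; e = 41.5 − 39.5 = 2
x=30: ŷ = 2 + 1.5·30 = 47; e = 43 − 47 = -4
x=35: ŷ = 2 + 1.5·35 = 54.5; e = 50.5 − 54.5 = -4
x=55: ŷ = 2 + 1.5·55 = 84.5; e = 87.5 − 84.5 = 3
x=60: ŷ = 2 + 1.5·60 = 92; e = 92 − 92 = 0
|e| > 1: x=15 (|e|=3), x=25 (|e|=2), x=30 (|e|=4), x=35 (|e|=4), x=55 (|e|=3) → 5

5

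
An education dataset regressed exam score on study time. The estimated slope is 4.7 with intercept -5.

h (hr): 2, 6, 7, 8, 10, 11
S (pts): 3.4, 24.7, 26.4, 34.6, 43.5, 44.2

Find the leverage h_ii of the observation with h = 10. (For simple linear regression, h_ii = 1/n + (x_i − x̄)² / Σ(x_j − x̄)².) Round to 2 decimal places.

h̄ = (2 + 6 + 7 + 8 + 10 + 11)/6 = 7.33333
Σ(h − h̄)² = 28.4444 + 1.77778 + 0.111111 + 0.444444 + 7.11111 + 13.4444 = 51.3333
h = 1/6 + (2.66667)²/51.3333 = 0.166667 + 0.138528 = 0.31

h = 0.31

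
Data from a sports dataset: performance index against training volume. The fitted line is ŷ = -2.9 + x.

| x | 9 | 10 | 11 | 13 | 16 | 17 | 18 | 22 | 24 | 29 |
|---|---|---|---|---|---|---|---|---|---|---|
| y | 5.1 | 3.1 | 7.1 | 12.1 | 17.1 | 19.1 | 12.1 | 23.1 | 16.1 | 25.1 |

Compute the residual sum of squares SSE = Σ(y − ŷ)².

x=9: ŷ = -2.9 + 9 = 6.1; r = 5.1 − 6.1 = -1
x=10: ŷ = -2.9 + 10 = 7.1; r = 3.1 − 7.1 = -4
x=11: ŷ = -2.9 + 11 = 8.1; r = 7.1 − 8.1 = -1
x=13: ŷ = -2.9 + 13 = 10.1; r = 12.1 − 10.1 = 2
x=16: ŷ = -2.9 + 16 = 13.1; r = 17.1 − 13.1 = 4
x=17: ŷ = -2.9 + 17 = 14.1; r = 19.1 − 14.1 = 5
x=18: ŷ = -2.9 + 18 = 15.1; r = 12.1 − 15.1 = -3
x=22: ŷ = -2.9 + 22 = 19.1; r = 23.1 − 19.1 = 4
x=24: ŷ = -2.9 + 24 = 21.1; r = 16.1 − 21.1 = -5
x=29: ŷ = -2.9 + 29 = 26.1; r = 25.1 − 26.1 = -1
SSE = 1 + 16 + 1 + 4 + 16 + 25 + 9 + 16 + 25 + 1 = 114

SSE = 114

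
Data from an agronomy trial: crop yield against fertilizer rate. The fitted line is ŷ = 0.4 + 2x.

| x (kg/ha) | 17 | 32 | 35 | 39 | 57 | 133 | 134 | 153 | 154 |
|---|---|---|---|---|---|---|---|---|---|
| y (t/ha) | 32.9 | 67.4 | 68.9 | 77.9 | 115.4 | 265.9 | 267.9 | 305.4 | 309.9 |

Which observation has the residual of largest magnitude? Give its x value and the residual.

x = 32, r = 3

x=17: ŷ = 0.4 + 2·17 = 34.4; r = 32.9 − 34.4 = -1.5
x=32: ŷ = 0.4 + 2·32 = 64.4; r = 67.4 − 64.4 = 3
x=35: ŷ = 0.4 + 2·35 = 70.4; r = 68.9 − 70.4 = -1.5
x=39: ŷ = 0.4 + 2·39 = 78.4; r = 77.9 − 78.4 = -0.5
x=57: ŷ = 0.4 + 2·57 = 114.4; r = 115.4 − 114.4 = 1
x=133: ŷ = 0.4 + 2·133 = 266.4; r = 265.9 − 266.4 = -0.5
x=134: ŷ = 0.4 + 2·134 = 268.4; r = 267.9 − 268.4 = -0.5
x=153: ŷ = 0.4 + 2·153 = 306.4; r = 305.4 − 306.4 = -1
x=154: ŷ = 0.4 + 2·154 = 308.4; r = 309.9 − 308.4 = 1.5
Largest |r| is 3 at x = 32, residual 3.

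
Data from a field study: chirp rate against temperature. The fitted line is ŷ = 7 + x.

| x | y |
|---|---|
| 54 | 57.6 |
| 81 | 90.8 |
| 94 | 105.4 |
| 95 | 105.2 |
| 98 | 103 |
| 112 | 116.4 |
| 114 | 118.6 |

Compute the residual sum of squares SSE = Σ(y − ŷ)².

x=54: ŷ = 7 + 54 = 61; r = 57.6 − 61 = -3.4
x=81: ŷ = 7 + 81 = 88; r = 90.8 − 88 = 2.8
x=94: ŷ = 7 + 94 = 101; r = 105.4 − 101 = 4.4
x=95: ŷ = 7 + 95 = 102; r = 105.2 − 102 = 3.2
x=98: ŷ = 7 + 98 = 105; r = 103 − 105 = -2
x=112: ŷ = 7 + 112 = 119; r = 116.4 − 119 = -2.6
x=114: ŷ = 7 + 114 = 121; r = 118.6 − 121 = -2.4
SSE = 11.56 + 7.84 + 19.36 + 10.24 + 4 + 6.76 + 5.76 = 65.52

SSE = 65.52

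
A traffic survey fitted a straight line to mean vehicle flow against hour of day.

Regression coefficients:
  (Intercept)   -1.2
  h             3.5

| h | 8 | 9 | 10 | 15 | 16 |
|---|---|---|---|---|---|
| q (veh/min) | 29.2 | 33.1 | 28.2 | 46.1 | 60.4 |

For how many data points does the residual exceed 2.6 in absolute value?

4

h=8: q̂ = -1.2 + 3.5·8 = 26.8; e = 29.2 − 26.8 = 2.4
h=9: q̂ = -1.2 + 3.5·9 = 30.3; e = 33.1 − 30.3 = 2.8
h=10: q̂ = -1.2 + 3.5·10 = 33.8; e = 28.2 − 33.8 = -5.6
h=15: q̂ = -1.2 + 3.5·15 = 51.3; e = 46.1 − 51.3 = -5.2
h=16: q̂ = -1.2 + 3.5·16 = 54.8; e = 60.4 − 54.8 = 5.6
|e| > 2.6: h=9 (|e|=2.8), h=10 (|e|=5.6), h=15 (|e|=5.2), h=16 (|e|=5.6) → 4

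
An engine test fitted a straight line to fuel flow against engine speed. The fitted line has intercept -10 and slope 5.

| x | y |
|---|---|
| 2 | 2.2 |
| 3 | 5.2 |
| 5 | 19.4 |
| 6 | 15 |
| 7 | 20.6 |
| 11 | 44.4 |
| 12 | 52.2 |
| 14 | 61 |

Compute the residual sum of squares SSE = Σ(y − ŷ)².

x=2: ŷ = -10 + 5·2 = 0; r = 2.2 − 0 = 2.2
x=3: ŷ = -10 + 5·3 = 5; r = 5.2 − 5 = 0.2
x=5: ŷ = -10 + 5·5 = 15; r = 19.4 − 15 = 4.4
x=6: ŷ = -10 + 5·6 = 20; r = 15 − 20 = -5
x=7: ŷ = -10 + 5·7 = 25; r = 20.6 − 25 = -4.4
x=11: ŷ = -10 + 5·11 = 45; r = 44.4 − 45 = -0.6
x=12: ŷ = -10 + 5·12 = 50; r = 52.2 − 50 = 2.2
x=14: ŷ = -10 + 5·14 = 60; r = 61 − 60 = 1
SSE = 4.84 + 0.04 + 19.36 + 25 + 19.36 + 0.36 + 4.84 + 1 = 74.8

SSE = 74.8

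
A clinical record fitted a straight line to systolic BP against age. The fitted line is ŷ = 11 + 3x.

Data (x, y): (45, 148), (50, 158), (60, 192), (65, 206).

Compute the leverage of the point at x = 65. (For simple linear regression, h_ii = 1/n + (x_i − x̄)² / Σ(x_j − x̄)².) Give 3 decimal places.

h = 0.650

x̄ = (45 + 50 + 60 + 65)/4 = 55
Σ(x − x̄)² = 100 + 25 + 25 + 100 = 250
h = 1/4 + (10)²/250 = 0.25 + 0.4 = 0.650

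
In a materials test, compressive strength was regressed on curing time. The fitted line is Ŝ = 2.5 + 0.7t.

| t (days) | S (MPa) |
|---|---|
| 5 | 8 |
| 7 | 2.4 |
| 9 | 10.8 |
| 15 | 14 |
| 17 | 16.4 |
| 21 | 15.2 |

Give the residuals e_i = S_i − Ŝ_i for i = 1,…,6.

2, -5, 2, 1, 2, -2

t=5: Ŝ = 2.5 + 0.7·5 = 6; e = 8 − 6 = 2
t=7: Ŝ = 2.5 + 0.7·7 = 7.4; e = 2.4 − 7.4 = -5
t=9: Ŝ = 2.5 + 0.7·9 = 8.8; e = 10.8 − 8.8 = 2
t=15: Ŝ = 2.5 + 0.7·15 = 13; e = 14 − 13 = 1
t=17: Ŝ = 2.5 + 0.7·17 = 14.4; e = 16.4 − 14.4 = 2
t=21: Ŝ = 2.5 + 0.7·21 = 17.2; e = 15.2 − 17.2 = -2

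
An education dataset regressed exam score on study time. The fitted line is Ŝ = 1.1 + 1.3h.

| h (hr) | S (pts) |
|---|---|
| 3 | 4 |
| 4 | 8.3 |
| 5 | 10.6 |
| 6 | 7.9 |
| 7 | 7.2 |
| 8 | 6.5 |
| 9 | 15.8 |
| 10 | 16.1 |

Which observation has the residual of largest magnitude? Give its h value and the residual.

h=3: Ŝ = 1.1 + 1.3·3 = 5; e = 4 − 5 = -1
h=4: Ŝ = 1.1 + 1.3·4 = 6.3; e = 8.3 − 6.3 = 2
h=5: Ŝ = 1.1 + 1.3·5 = 7.6; e = 10.6 − 7.6 = 3
h=6: Ŝ = 1.1 + 1.3·6 = 8.9; e = 7.9 − 8.9 = -1
h=7: Ŝ = 1.1 + 1.3·7 = 10.2; e = 7.2 − 10.2 = -3
h=8: Ŝ = 1.1 + 1.3·8 = 11.5; e = 6.5 − 11.5 = -5
h=9: Ŝ = 1.1 + 1.3·9 = 12.8; e = 15.8 − 12.8 = 3
h=10: Ŝ = 1.1 + 1.3·10 = 14.1; e = 16.1 − 14.1 = 2
Largest |e| is 5 at h = 8, residual -5.

h = 8, e = -5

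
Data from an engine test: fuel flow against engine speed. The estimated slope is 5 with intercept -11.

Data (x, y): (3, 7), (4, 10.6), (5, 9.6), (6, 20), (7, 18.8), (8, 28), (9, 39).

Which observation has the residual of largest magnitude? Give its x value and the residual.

x = 7, e = -5.2

x=3: ŷ = -11 + 5·3 = 4; e = 7 − 4 = 3
x=4: ŷ = -11 + 5·4 = 9; e = 10.6 − 9 = 1.6
x=5: ŷ = -11 + 5·5 = 14; e = 9.6 − 14 = -4.4
x=6: ŷ = -11 + 5·6 = 19; e = 20 − 19 = 1
x=7: ŷ = -11 + 5·7 = 24; e = 18.8 − 24 = -5.2
x=8: ŷ = -11 + 5·8 = 29; e = 28 − 29 = -1
x=9: ŷ = -11 + 5·9 = 34; e = 39 − 34 = 5
Largest |e| is 5.2 at x = 7, residual -5.2.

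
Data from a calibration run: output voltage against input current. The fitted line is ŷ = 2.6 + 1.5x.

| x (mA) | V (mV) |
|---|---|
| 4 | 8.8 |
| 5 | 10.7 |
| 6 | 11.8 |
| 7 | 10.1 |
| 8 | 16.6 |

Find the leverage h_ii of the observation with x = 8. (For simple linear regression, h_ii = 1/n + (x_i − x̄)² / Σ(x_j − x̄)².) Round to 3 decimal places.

h = 0.600

x̄ = (4 + 5 + 6 + 7 + 8)/5 = 6
Σ(x − x̄)² = 4 + 1 + 0 + 1 + 4 = 10
h = 1/5 + (2)²/10 = 0.2 + 0.4 = 0.600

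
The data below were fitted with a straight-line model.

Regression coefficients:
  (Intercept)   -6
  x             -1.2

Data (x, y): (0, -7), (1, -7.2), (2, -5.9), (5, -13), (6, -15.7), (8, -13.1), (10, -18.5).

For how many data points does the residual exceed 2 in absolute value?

3

x=0: ŷ = -6 − 1.2·0 = -6; r = -7 − (-6) = -1
x=1: ŷ = -6 − 1.2·1 = -7.2; r = -7.2 − (-7.2) = 0
x=2: ŷ = -6 − 1.2·2 = -8.4; r = -5.9 − (-8.4) = 2.5
x=5: ŷ = -6 − 1.2·5 = -12; r = -13 − (-12) = -1
x=6: ŷ = -6 − 1.2·6 = -13.2; r = -15.7 − (-13.2) = -2.5
x=8: ŷ = -6 − 1.2·8 = -15.6; r = -13.1 − (-15.6) = 2.5
x=10: ŷ = -6 − 1.2·10 = -18; r = -18.5 − (-18) = -0.5
|r| > 2: x=2 (|r|=2.5), x=6 (|r|=2.5), x=8 (|r|=2.5) → 3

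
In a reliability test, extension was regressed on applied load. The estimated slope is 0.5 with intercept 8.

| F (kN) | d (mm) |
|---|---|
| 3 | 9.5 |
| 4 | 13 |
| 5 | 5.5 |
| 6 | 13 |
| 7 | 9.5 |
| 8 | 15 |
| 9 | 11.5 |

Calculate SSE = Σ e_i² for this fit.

SSE = 52

F=3: d̂ = 8 + 0.5·3 = 9.5; e = 9.5 − 9.5 = 0
F=4: d̂ = 8 + 0.5·4 = 10; e = 13 − 10 = 3
F=5: d̂ = 8 + 0.5·5 = 10.5; e = 5.5 − 10.5 = -5
F=6: d̂ = 8 + 0.5·6 = 11; e = 13 − 11 = 2
F=7: d̂ = 8 + 0.5·7 = 11.5; e = 9.5 − 11.5 = -2
F=8: d̂ = 8 + 0.5·8 = 12; e = 15 − 12 = 3
F=9: d̂ = 8 + 0.5·9 = 12.5; e = 11.5 − 12.5 = -1
SSE = 0 + 9 + 25 + 4 + 4 + 9 + 1 = 52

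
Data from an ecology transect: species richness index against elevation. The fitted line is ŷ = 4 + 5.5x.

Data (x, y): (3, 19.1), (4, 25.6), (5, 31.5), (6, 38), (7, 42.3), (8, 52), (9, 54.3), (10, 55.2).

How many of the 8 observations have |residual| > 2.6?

x=3: ŷ = 4 + 5.5·3 = 20.5; e = 19.1 − 20.5 = -1.4
x=4: ŷ = 4 + 5.5·4 = 26; e = 25.6 − 26 = -0.4
x=5: ŷ = 4 + 5.5·5 = 31.5; e = 31.5 − 31.5 = 0
x=6: ŷ = 4 + 5.5·6 = 37; e = 38 − 37 = 1
x=7: ŷ = 4 + 5.5·7 = 42.5; e = 42.3 − 42.5 = -0.2
x=8: ŷ = 4 + 5.5·8 = 48; e = 52 − 48 = 4
x=9: ŷ = 4 + 5.5·9 = 53.5; e = 54.3 − 53.5 = 0.8
x=10: ŷ = 4 + 5.5·10 = 59; e = 55.2 − 59 = -3.8
|e| > 2.6: x=8 (|e|=4), x=10 (|e|=3.8) → 2

2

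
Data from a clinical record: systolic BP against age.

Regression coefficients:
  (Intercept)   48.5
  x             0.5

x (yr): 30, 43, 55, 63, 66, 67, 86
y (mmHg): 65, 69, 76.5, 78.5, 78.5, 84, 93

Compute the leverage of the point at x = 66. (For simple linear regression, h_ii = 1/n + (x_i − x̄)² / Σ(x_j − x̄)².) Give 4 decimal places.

h = 0.1709

x̄ = (30 + 43 + 55 + 63 + 66 + 67 + 86)/7 = 58.5714
Σ(x − x̄)² = 816.327 + 242.469 + 12.7551 + 19.6122 + 55.1837 + 71.0408 + 752.327 = 1969.71
h = 1/7 + (7.42857)²/1969.71 = 0.142857 + 0.0280161 = 0.1709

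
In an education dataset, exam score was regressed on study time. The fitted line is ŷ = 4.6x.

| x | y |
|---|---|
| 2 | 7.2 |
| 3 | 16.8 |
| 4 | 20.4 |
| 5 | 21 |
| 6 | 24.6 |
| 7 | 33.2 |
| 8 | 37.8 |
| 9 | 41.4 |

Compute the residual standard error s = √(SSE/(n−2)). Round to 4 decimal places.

x=2: ŷ = 4.6·2 = 9.2; r = 7.2 − 9.2 = -2
x=3: ŷ = 4.6·3 = 13.8; r = 16.8 − 13.8 = 3
x=4: ŷ = 4.6·4 = 18.4; r = 20.4 − 18.4 = 2
x=5: ŷ = 4.6·5 = 23; r = 21 − 23 = -2
x=6: ŷ = 4.6·6 = 27.6; r = 24.6 − 27.6 = -3
x=7: ŷ = 4.6·7 = 32.2; r = 33.2 − 32.2 = 1
x=8: ŷ = 4.6·8 = 36.8; r = 37.8 − 36.8 = 1
x=9: ŷ = 4.6·9 = 41.4; r = 41.4 − 41.4 = 0
SSE = 4 + 9 + 4 + 4 + 9 + 1 + 1 + 0 = 32
s = √(32/6) = √5.33333 ≈ 2.3094

s = 2.3094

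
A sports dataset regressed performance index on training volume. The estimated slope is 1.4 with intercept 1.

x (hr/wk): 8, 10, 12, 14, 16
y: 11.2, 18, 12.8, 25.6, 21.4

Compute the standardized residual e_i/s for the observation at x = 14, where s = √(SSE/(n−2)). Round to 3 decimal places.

1.083

x=8: ŷ = 1 + 1.4·8 = 12.2; e = 11.2 − 12.2 = -1
x=10: ŷ = 1 + 1.4·10 = 15; e = 18 − 15 = 3
x=12: ŷ = 1 + 1.4·12 = 17.8; e = 12.8 − 17.8 = -5
x=14: ŷ = 1 + 1.4·14 = 20.6; e = 25.6 − 20.6 = 5
x=16: ŷ = 1 + 1.4·16 = 23.4; e = 21.4 − 23.4 = -2
SSE = 1 + 9 + 25 + 25 + 4 = 64
s = √(64/3) = 4.6188
e/s = 5 / 4.6188 = 1.083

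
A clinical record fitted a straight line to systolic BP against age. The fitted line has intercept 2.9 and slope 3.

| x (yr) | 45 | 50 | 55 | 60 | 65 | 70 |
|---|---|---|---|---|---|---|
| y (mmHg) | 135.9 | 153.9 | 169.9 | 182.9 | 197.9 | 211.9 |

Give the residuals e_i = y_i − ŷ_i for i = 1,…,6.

-2, 1, 2, 0, 0, -1

x=45: ŷ = 2.9 + 3·45 = 137.9; e = 135.9 − 137.9 = -2
x=50: ŷ = 2.9 + 3·50 = 152.9; e = 153.9 − 152.9 = 1
x=55: ŷ = 2.9 + 3·55 = 167.9; e = 169.9 − 167.9 = 2
x=60: ŷ = 2.9 + 3·60 = 182.9; e = 182.9 − 182.9 = 0
x=65: ŷ = 2.9 + 3·65 = 197.9; e = 197.9 − 197.9 = 0
x=70: ŷ = 2.9 + 3·70 = 212.9; e = 211.9 − 212.9 = -1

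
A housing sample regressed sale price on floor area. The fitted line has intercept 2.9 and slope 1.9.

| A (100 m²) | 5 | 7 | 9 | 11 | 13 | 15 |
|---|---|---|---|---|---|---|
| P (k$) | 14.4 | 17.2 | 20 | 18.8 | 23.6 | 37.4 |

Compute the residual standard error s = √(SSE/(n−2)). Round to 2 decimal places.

s = 4.53

A=5: P̂ = 2.9 + 1.9·5 = 12.4; e = 14.4 − 12.4 = 2
A=7: P̂ = 2.9 + 1.9·7 = 16.2; e = 17.2 − 16.2 = 1
A=9: P̂ = 2.9 + 1.9·9 = 20; e = 20 − 20 = 0
A=11: P̂ = 2.9 + 1.9·11 = 23.8; e = 18.8 − 23.8 = -5
A=13: P̂ = 2.9 + 1.9·13 = 27.6; e = 23.6 − 27.6 = -4
A=15: P̂ = 2.9 + 1.9·15 = 31.4; e = 37.4 − 31.4 = 6
SSE = 4 + 1 + 0 + 25 + 16 + 36 = 82
s = √(82/4) = √20.5 ≈ 4.53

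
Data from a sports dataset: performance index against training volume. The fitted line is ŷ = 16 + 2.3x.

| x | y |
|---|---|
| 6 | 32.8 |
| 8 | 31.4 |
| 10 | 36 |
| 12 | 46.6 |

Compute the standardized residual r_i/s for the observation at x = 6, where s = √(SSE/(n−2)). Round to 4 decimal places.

x=6: ŷ = 16 + 2.3·6 = 29.8; r = 32.8 − 29.8 = 3
x=8: ŷ = 16 + 2.3·8 = 34.4; r = 31.4 − 34.4 = -3
x=10: ŷ = 16 + 2.3·10 = 39; r = 36 − 39 = -3
x=12: ŷ = 16 + 2.3·12 = 43.6; r = 46.6 − 43.6 = 3
SSE = 9 + 9 + 9 + 9 = 36
s = √(36/2) = 4.24264
r/s = 3 / 4.24264 = 0.7071

0.7071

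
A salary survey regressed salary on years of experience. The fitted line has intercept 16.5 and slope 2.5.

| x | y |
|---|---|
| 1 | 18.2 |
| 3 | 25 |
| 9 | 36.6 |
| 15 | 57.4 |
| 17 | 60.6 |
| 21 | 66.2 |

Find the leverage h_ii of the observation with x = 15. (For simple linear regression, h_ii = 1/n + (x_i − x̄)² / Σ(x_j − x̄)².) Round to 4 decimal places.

x̄ = (1 + 3 + 9 + 15 + 17 + 21)/6 = 11
Σ(x − x̄)² = 100 + 64 + 4 + 16 + 36 + 100 = 320
h = 1/6 + (4)²/320 = 0.166667 + 0.05 = 0.2167

h = 0.2167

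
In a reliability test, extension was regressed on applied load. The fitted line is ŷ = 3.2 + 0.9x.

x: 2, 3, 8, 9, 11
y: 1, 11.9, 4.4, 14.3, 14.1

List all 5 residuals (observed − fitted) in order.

x=2: ŷ = 3.2 + 0.9·2 = 5; r = 1 − 5 = -4
x=3: ŷ = 3.2 + 0.9·3 = 5.9; r = 11.9 − 5.9 = 6
x=8: ŷ = 3.2 + 0.9·8 = 10.4; r = 4.4 − 10.4 = -6
x=9: ŷ = 3.2 + 0.9·9 = 11.3; r = 14.3 − 11.3 = 3
x=11: ŷ = 3.2 + 0.9·11 = 13.1; r = 14.1 − 13.1 = 1

-4, 6, -6, 3, 1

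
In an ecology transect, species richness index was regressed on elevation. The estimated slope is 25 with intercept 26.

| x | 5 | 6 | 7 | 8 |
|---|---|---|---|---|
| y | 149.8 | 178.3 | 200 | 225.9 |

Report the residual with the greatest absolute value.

x=5: ŷ = 26 + 25·5 = 151; r = 149.8 − 151 = -1.2
x=6: ŷ = 26 + 25·6 = 176; r = 178.3 − 176 = 2.3
x=7: ŷ = 26 + 25·7 = 201; r = 200 − 201 = -1
x=8: ŷ = 26 + 25·8 = 226; r = 225.9 − 226 = -0.1
Largest |r| is 2.3 at x = 6, residual 2.3.

r = 2.3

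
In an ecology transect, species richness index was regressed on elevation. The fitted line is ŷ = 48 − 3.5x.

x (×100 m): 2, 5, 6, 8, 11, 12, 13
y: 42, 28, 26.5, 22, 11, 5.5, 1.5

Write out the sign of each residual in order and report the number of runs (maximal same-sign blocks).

x=2: ŷ = 48 − 3.5·2 = 41; r = 42 − 41 = 1
x=5: ŷ = 48 − 3.5·5 = 30.5; r = 28 − 30.5 = -2.5
x=6: ŷ = 48 − 3.5·6 = 27; r = 26.5 − 27 = -0.5
x=8: ŷ = 48 − 3.5·8 = 20; r = 22 − 20 = 2
x=11: ŷ = 48 − 3.5·11 = 9.5; r = 11 − 9.5 = 1.5
x=12: ŷ = 48 − 3.5·12 = 6; r = 5.5 − 6 = -0.5
x=13: ŷ = 48 − 3.5·13 = 2.5; r = 1.5 − 2.5 = -1
Signs: + − − + + − −
Runs: +×1, −×2, +×2, −×2 → 4

4 runs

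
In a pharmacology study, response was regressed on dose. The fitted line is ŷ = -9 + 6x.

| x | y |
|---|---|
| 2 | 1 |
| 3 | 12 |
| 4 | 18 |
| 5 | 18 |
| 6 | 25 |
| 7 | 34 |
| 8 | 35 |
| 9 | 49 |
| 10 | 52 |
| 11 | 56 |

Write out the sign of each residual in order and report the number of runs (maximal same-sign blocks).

7 runs

x=2: ŷ = -9 + 6·2 = 3; e = 1 − 3 = -2
x=3: ŷ = -9 + 6·3 = 9; e = 12 − 9 = 3
x=4: ŷ = -9 + 6·4 = 15; e = 18 − 15 = 3
x=5: ŷ = -9 + 6·5 = 21; e = 18 − 21 = -3
x=6: ŷ = -9 + 6·6 = 27; e = 25 − 27 = -2
x=7: ŷ = -9 + 6·7 = 33; e = 34 − 33 = 1
x=8: ŷ = -9 + 6·8 = 39; e = 35 − 39 = -4
x=9: ŷ = -9 + 6·9 = 45; e = 49 − 45 = 4
x=10: ŷ = -9 + 6·10 = 51; e = 52 − 51 = 1
x=11: ŷ = -9 + 6·11 = 57; e = 56 − 57 = -1
Signs: − + + − − + − + + −
Runs: −×1, +×2, −×2, +×1, −×1, +×2, −×1 → 7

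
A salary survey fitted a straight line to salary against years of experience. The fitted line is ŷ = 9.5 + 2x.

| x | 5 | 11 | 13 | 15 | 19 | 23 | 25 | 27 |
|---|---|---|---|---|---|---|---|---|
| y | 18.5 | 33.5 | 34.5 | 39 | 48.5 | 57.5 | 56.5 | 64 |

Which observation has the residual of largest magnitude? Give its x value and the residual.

x = 25, e = -3

x=5: ŷ = 9.5 + 2·5 = 19.5; e = 18.5 − 19.5 = -1
x=11: ŷ = 9.5 + 2·11 = 31.5; e = 33.5 − 31.5 = 2
x=13: ŷ = 9.5 + 2·13 = 35.5; e = 34.5 − 35.5 = -1
x=15: ŷ = 9.5 + 2·15 = 39.5; e = 39 − 39.5 = -0.5
x=19: ŷ = 9.5 + 2·19 = 47.5; e = 48.5 − 47.5 = 1
x=23: ŷ = 9.5 + 2·23 = 55.5; e = 57.5 − 55.5 = 2
x=25: ŷ = 9.5 + 2·25 = 59.5; e = 56.5 − 59.5 = -3
x=27: ŷ = 9.5 + 2·27 = 63.5; e = 64 − 63.5 = 0.5
Largest |e| is 3 at x = 25, residual -3.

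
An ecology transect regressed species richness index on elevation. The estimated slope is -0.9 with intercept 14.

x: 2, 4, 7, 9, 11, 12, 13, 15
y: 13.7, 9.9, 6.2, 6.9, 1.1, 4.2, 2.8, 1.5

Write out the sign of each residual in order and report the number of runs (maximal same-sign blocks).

x=2: ŷ = 14 − 0.9·2 = 12.2; e = 13.7 − 12.2 = 1.5
x=4: ŷ = 14 − 0.9·4 = 10.4; e = 9.9 − 10.4 = -0.5
x=7: ŷ = 14 − 0.9·7 = 7.7; e = 6.2 − 7.7 = -1.5
x=9: ŷ = 14 − 0.9·9 = 5.9; e = 6.9 − 5.9 = 1
x=11: ŷ = 14 − 0.9·11 = 4.1; e = 1.1 − 4.1 = -3
x=12: ŷ = 14 − 0.9·12 = 3.2; e = 4.2 − 3.2 = 1
x=13: ŷ = 14 − 0.9·13 = 2.3; e = 2.8 − 2.3 = 0.5
x=15: ŷ = 14 − 0.9·15 = 0.5; e = 1.5 − 0.5 = 1
Signs: + − − + − + + +
Runs: +×1, −×2, +×1, −×1, +×3 → 5

5 runs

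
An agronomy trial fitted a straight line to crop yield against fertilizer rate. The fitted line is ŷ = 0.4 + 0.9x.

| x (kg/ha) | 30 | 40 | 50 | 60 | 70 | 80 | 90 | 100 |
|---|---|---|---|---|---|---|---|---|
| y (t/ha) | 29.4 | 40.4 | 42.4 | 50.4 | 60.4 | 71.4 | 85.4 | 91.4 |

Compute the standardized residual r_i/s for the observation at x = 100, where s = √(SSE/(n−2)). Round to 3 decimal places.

0.289

x=30: ŷ = 0.4 + 0.9·30 = 27.4; r = 29.4 − 27.4 = 2
x=40: ŷ = 0.4 + 0.9·40 = 36.4; r = 40.4 − 36.4 = 4
x=50: ŷ = 0.4 + 0.9·50 = 45.4; r = 42.4 − 45.4 = -3
x=60: ŷ = 0.4 + 0.9·60 = 54.4; r = 50.4 − 54.4 = -4
x=70: ŷ = 0.4 + 0.9·70 = 63.4; r = 60.4 − 63.4 = -3
x=80: ŷ = 0.4 + 0.9·80 = 72.4; r = 71.4 − 72.4 = -1
x=90: ŷ = 0.4 + 0.9·90 = 81.4; r = 85.4 − 81.4 = 4
x=100: ŷ = 0.4 + 0.9·100 = 90.4; r = 91.4 − 90.4 = 1
SSE = 4 + 16 + 9 + 16 + 9 + 1 + 16 + 1 = 72
s = √(72/6) = 3.4641
r/s = 1 / 3.4641 = 0.289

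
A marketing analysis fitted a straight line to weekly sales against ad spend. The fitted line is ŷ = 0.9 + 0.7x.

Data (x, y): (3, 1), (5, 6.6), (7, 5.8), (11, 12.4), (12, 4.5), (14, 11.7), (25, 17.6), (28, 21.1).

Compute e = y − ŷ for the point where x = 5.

ŷ = 0.9 + 0.7·5 = 4.4
e = 6.6 − 4.4 = 2.2

e = 2.2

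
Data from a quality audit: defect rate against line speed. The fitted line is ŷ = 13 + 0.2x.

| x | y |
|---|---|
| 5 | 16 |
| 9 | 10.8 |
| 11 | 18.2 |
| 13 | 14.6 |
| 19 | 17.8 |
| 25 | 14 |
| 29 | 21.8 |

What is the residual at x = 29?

ŷ = 13 + 0.2·29 = 18.8
e = 21.8 − 18.8 = 3

e = 3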